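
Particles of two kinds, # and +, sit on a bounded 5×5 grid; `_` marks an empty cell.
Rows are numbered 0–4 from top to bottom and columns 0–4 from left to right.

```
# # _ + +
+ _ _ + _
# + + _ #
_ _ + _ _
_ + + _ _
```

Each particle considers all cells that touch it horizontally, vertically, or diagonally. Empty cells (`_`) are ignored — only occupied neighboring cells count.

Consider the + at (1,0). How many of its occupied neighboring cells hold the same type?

Occupied neighbors of (1,0): (0,0)=#, (0,1)=#, (2,0)=#, (2,1)=+.
Same type (+): 1 of 4.

1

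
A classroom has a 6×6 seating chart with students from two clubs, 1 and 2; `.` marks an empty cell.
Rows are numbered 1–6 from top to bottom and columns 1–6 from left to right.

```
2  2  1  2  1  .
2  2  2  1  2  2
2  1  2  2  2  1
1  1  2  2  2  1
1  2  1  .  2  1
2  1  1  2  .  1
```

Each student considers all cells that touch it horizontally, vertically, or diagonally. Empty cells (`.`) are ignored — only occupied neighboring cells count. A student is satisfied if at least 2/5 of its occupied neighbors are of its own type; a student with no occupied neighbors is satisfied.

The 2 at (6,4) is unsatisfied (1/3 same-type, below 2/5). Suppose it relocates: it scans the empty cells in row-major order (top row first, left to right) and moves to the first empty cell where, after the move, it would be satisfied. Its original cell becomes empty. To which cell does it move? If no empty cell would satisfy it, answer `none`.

Vacating (6,4). Empty cells in order:
  (1,6): 2/3 same-type → satisfied — stop here.

(1,6)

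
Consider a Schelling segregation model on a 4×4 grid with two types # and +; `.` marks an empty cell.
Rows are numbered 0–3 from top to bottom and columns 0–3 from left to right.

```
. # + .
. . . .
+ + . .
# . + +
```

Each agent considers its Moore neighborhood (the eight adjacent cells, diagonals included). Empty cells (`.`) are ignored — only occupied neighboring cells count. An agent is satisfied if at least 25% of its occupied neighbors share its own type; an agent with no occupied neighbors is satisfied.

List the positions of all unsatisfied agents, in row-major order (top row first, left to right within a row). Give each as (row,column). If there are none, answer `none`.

(0,1), (0,2), (3,0)

(0,1)# 0/1 ✗
(0,2)+ 0/1 ✗
(2,0)+ 1/2 ✓
(2,1)+ 2/3 ✓
(3,0)# 0/2 ✗
(3,2)+ 2/2 ✓
(3,3)+ 1/1 ✓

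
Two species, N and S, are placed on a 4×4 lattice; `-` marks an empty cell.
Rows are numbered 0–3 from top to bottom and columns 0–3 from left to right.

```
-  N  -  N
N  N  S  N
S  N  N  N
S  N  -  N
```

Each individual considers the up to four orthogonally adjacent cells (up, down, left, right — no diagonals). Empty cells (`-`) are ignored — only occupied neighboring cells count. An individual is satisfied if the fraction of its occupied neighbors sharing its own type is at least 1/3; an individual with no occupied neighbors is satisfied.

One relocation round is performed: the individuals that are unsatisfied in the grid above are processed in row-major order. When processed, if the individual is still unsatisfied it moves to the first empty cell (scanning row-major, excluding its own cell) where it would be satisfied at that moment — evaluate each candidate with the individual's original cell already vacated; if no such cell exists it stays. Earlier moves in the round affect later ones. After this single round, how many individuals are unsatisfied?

Initially unsatisfied (in order): (1,2).
  (1,2): no empty cell satisfies it; stays.
Resulting grid:
- N - N
N N S N
S N N N
S N - N
Unsatisfied now: (1,2).

1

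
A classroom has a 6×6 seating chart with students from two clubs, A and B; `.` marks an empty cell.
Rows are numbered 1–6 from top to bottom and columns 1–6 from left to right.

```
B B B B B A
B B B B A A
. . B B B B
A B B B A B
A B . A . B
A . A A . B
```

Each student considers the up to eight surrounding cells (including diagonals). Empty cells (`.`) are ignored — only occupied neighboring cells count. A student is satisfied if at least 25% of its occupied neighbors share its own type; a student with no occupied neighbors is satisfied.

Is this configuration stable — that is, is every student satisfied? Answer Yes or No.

Row 1: (1,1)B 3/3 satisfied · (1,2)B 5/5 satisfied · (1,3)B 5/5 satisfied · (1,4)B 4/5 satisfied · (1,5)B 2/5 satisfied · (1,6)A 2/3 satisfied
Row 2: (2,1)B 3/3 satisfied · (2,2)B 6/6 satisfied · (2,3)B 7/7 satisfied · (2,4)B 7/8 satisfied · (2,5)A 2/8 satisfied · (2,6)A 2/5 satisfied
Row 3: (3,3)B 7/7 satisfied · (3,4)B 6/8 satisfied · (3,5)B 5/8 satisfied · (3,6)B 2/5 satisfied
Row 4: (4,1)A 1/3 satisfied · (4,2)B 3/5 satisfied · (4,3)B 5/6 satisfied · (4,4)B 4/6 satisfied · (4,5)A 1/7 not · (4,6)B 3/4 satisfied
Row 5: (5,1)A 2/4 satisfied · (5,2)B 2/6 satisfied · (5,4)A 3/5 satisfied · (5,6)B 2/3 satisfied
Row 6: (6,1)A 1/2 satisfied · (6,3)A 2/3 satisfied · (6,4)A 2/2 satisfied · (6,6)B 1/1 satisfied
For instance (4,5) has only 1/7 same-type neighbors, below 1/4.

No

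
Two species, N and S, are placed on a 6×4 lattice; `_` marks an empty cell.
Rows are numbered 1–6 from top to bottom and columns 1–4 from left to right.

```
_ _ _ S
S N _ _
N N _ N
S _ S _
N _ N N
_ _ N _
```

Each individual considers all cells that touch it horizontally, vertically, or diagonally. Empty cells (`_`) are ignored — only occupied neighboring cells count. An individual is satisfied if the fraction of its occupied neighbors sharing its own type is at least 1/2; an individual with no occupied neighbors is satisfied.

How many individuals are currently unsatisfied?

Row 1: (1,4)S 0/0 ✓
Row 2: (2,1)S 0/3 ✗ · (2,2)N 2/3 ✓
Row 3: (3,1)N 2/4 ✓ · (3,2)N 2/5 ✗ · (3,4)N 0/1 ✗
Row 4: (4,1)S 0/3 ✗ · (4,3)S 0/4 ✗
Row 5: (5,1)N 0/1 ✗ · (5,3)N 2/3 ✓ · (5,4)N 2/3 ✓
Row 6: (6,3)N 2/2 ✓
Unsatisfied: (2,1), (3,2), (3,4), (4,1), (4,3), (5,1) — 6 in total.

6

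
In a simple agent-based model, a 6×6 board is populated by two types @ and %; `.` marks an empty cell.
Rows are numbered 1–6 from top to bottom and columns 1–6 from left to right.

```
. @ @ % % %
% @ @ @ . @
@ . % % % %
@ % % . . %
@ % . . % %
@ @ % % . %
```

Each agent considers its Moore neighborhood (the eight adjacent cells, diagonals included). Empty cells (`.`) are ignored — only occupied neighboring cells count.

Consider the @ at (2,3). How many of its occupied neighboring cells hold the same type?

Occupied neighbors of (2,3): (1,2)=@, (1,3)=@, (1,4)=%, (2,2)=@, (2,4)=@, (3,3)=%, (3,4)=%.
Same type (@): 4 of 7.

4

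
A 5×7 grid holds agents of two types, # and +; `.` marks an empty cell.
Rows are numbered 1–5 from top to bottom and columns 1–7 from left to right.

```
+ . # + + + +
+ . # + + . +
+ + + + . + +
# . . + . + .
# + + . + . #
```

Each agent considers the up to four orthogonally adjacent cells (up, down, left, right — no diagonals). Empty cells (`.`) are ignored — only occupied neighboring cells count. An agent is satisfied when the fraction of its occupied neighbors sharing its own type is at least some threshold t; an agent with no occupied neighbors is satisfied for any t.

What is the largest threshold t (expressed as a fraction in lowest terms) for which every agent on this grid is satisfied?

1/3

(1,1)+ 1/1
(1,3)# 1/2
(1,4)+ 2/3
(1,5)+ 3/3
(1,6)+ 2/2
(1,7)+ 2/2
(2,1)+ 2/2
(2,3)# 1/3
(2,4)+ 3/4
(2,5)+ 2/2
(2,7)+ 2/2
(3,1)+ 2/3
(3,2)+ 2/2
(3,3)+ 2/3
(3,4)+ 3/3
(3,6)+ 2/2
(3,7)+ 2/2
(4,1)# 1/2
(4,4)+ 1/1
(4,6)+ 1/1
(5,1)# 1/2
(5,2)+ 1/2
(5,3)+ 1/1
(5,5)+ — no occupied neighbors
(5,7)# — no occupied neighbors
The smallest same-type fraction is 1/3 at (2,3), which reduces to 1/3. Any threshold above that leaves this agent unsatisfied.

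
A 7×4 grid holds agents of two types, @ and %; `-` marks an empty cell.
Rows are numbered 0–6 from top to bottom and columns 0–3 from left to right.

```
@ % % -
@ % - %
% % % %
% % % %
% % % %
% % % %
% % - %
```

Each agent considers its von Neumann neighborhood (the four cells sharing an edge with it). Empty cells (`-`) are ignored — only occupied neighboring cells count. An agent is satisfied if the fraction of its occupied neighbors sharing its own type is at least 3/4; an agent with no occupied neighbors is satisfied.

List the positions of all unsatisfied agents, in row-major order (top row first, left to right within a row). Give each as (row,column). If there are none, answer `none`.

Row 0: (0,0)@ 1/2 ✗ · (0,1)% 2/3 ✗ · (0,2)% 1/1 ✓
Row 1: (1,0)@ 1/3 ✗ · (1,1)% 2/3 ✗ · (1,3)% 1/1 ✓
Row 2: (2,0)% 2/3 ✗ · (2,1)% 4/4 ✓ · (2,2)% 3/3 ✓ · (2,3)% 3/3 ✓
Row 3: (3,0)% 3/3 ✓ · (3,1)% 4/4 ✓ · (3,2)% 4/4 ✓ · (3,3)% 3/3 ✓
Row 4: (4,0)% 3/3 ✓ · (4,1)% 4/4 ✓ · (4,2)% 4/4 ✓ · (4,3)% 3/3 ✓
Row 5: (5,0)% 3/3 ✓ · (5,1)% 4/4 ✓ · (5,2)% 3/3 ✓ · (5,3)% 3/3 ✓
Row 6: (6,0)% 2/2 ✓ · (6,1)% 2/2 ✓ · (6,3)% 1/1 ✓

(0,0), (0,1), (1,0), (1,1), (2,0)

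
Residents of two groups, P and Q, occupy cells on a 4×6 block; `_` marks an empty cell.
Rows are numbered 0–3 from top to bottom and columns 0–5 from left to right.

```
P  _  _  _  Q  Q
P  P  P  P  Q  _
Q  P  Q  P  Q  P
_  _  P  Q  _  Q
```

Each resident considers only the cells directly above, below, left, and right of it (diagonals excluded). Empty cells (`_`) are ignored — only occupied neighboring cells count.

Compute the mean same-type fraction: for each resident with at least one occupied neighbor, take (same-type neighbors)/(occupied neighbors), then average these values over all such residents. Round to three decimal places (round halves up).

0.446

(0,0)P 1/1
(0,4)Q 2/2
(0,5)Q 1/1
(1,0)P 2/3
(1,1)P 3/3
(1,2)P 2/3
(1,3)P 2/3
(1,4)Q 2/3
(2,0)Q 0/2
(2,1)P 1/3
(2,2)Q 0/4
(2,3)P 1/4
(2,4)Q 1/3
(2,5)P 0/2
(3,2)P 0/2
(3,3)Q 0/2
(3,5)Q 0/1
Sum over 17 residents: 1/1 + 2/2 + 1/1 + 2/3 + 3/3 + 2/3 + 2/3 + 2/3 + 0/2 + 1/3 + 0/4 + 1/4 + 1/3 + 0/2 + 0/2 + 0/2 + 0/1 = 91/12; mean = 91/12 ÷ 17 = 91/204 = 0.446078… → 0.446.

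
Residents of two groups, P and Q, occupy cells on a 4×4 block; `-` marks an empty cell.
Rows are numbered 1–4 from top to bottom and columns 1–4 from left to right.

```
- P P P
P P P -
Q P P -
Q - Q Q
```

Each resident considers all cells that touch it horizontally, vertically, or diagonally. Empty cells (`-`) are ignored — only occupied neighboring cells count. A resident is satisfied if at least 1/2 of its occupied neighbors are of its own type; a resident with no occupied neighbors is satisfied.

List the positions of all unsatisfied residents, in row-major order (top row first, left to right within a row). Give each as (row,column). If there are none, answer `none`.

(3,1), (4,3)

Row 1: (1,2)P 4/4 ✓ · (1,3)P 4/4 ✓ · (1,4)P 2/2 ✓
Row 2: (2,1)P 3/4 ✓ · (2,2)P 6/7 ✓ · (2,3)P 6/6 ✓
Row 3: (3,1)Q 1/4 ✗ · (3,2)P 4/7 ✓ · (3,3)P 3/5 ✓
Row 4: (4,1)Q 1/2 ✓ · (4,3)Q 1/3 ✗ · (4,4)Q 1/2 ✓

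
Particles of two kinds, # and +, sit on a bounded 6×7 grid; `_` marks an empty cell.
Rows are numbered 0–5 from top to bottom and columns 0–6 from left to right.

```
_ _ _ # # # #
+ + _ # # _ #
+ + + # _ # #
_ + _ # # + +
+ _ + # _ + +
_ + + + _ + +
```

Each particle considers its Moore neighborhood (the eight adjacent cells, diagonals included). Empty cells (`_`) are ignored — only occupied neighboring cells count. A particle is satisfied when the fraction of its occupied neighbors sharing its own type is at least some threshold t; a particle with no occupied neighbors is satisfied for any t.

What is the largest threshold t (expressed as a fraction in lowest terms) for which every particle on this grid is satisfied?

(0,3)# 3/3
(0,4)# 4/4
(0,5)# 4/4
(0,6)# 2/2
(1,0)+ 3/3
(1,1)+ 4/4
(1,3)# 4/5
(1,4)# 6/6
(1,6)# 4/4
(2,0)+ 4/4
(2,1)+ 5/5
(2,2)+ 3/6
(2,3)# 4/5
(2,5)# 4/6
(2,6)# 2/4
(3,1)+ 5/5
(3,3)# 3/5
(3,4)# 4/6
(3,5)+ 3/6
(3,6)+ 3/5
(4,0)+ 2/2
(4,2)+ 4/6
(4,3)# 2/5
(4,5)+ 5/6
(4,6)+ 5/5
(5,1)+ 3/3
(5,2)+ 3/4
(5,3)+ 2/3
(5,5)+ 3/3
(5,6)+ 3/3
The smallest same-type fraction is 2/5 at (4,3), which reduces to 2/5. Any threshold above that leaves this particle unsatisfied.

2/5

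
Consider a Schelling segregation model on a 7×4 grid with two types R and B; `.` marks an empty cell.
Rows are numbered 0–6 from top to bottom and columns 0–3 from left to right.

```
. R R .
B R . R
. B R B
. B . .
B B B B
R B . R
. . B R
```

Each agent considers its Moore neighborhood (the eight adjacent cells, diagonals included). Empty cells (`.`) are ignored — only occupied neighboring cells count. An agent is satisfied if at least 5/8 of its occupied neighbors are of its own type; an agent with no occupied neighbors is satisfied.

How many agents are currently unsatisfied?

10

(0,1)R 2/3 ✓
(0,2)R 3/3 ✓
(1,0)B 1/3 ✗
(1,1)R 3/5 ✗
(1,3)R 2/3 ✓
(2,1)B 2/4 ✗
(2,2)R 2/5 ✗
(2,3)B 0/2 ✗
(3,1)B 4/5 ✓
(4,0)B 3/4 ✓
(4,1)B 4/5 ✓
(4,2)B 4/5 ✓
(4,3)B 1/2 ✗
(5,0)R 0/3 ✗
(5,1)B 4/5 ✓
(5,3)R 1/4 ✗
(6,2)B 1/3 ✗
(6,3)R 1/2 ✗
Unsatisfied: (1,0), (1,1), (2,1), (2,2), (2,3), (4,3), (5,0), (5,3), (6,2), (6,3) — 10 in total.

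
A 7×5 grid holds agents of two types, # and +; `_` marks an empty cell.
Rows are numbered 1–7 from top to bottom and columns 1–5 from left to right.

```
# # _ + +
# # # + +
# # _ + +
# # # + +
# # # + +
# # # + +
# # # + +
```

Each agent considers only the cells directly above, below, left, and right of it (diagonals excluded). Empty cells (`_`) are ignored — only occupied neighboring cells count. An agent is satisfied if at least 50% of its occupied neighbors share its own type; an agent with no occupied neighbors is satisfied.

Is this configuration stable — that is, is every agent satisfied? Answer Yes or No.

Yes

(1,1)# 2/2 ✓
(1,2)# 2/2 ✓
(1,4)+ 2/2 ✓
(1,5)+ 2/2 ✓
(2,1)# 3/3 ✓
(2,2)# 4/4 ✓
(2,3)# 1/2 ✓
(2,4)+ 3/4 ✓
(2,5)+ 3/3 ✓
(3,1)# 3/3 ✓
(3,2)# 3/3 ✓
(3,4)+ 3/3 ✓
(3,5)+ 3/3 ✓
(4,1)# 3/3 ✓
(4,2)# 4/4 ✓
(4,3)# 2/3 ✓
(4,4)+ 3/4 ✓
(4,5)+ 3/3 ✓
(5,1)# 3/3 ✓
(5,2)# 4/4 ✓
(5,3)# 3/4 ✓
(5,4)+ 3/4 ✓
(5,5)+ 3/3 ✓
(6,1)# 3/3 ✓
(6,2)# 4/4 ✓
(6,3)# 3/4 ✓
(6,4)+ 3/4 ✓
(6,5)+ 3/3 ✓
(7,1)# 2/2 ✓
(7,2)# 3/3 ✓
(7,3)# 2/3 ✓
(7,4)+ 2/3 ✓
(7,5)+ 2/2 ✓
All meet the threshold, so the configuration is stable.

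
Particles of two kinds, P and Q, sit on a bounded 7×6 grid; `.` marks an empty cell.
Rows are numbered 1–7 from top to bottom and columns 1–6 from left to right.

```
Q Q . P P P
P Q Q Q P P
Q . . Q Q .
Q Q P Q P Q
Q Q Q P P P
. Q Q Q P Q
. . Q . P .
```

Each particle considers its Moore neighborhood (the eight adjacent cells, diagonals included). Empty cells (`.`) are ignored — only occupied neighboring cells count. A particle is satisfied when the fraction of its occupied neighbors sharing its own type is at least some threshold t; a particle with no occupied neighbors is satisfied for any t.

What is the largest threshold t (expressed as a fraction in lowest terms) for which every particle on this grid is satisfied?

0/1

Row 1: (1,1)Q 2/3 · (1,2)Q 3/4 · (1,4)P 2/4 · (1,5)P 4/5 · (1,6)P 3/3
Row 2: (2,1)P 0/4 · (2,2)Q 4/5 · (2,3)Q 4/5 · (2,4)Q 3/6 · (2,5)P 4/7 · (2,6)P 3/4
Row 3: (3,1)Q 3/4 · (3,4)Q 4/7 · (3,5)Q 4/7
Row 4: (4,1)Q 4/4 · (4,2)Q 5/6 · (4,3)P 1/6 · (4,4)Q 3/7 · (4,5)P 3/7 · (4,6)Q 1/4
Row 5: (5,1)Q 4/4 · (5,2)Q 6/7 · (5,3)Q 6/8 · (5,4)P 4/8 · (5,5)P 4/8 · (5,6)P 3/5
Row 6: (6,2)Q 5/5 · (6,3)Q 5/6 · (6,4)Q 3/7 · (6,5)P 4/6 · (6,6)Q 0/4
Row 7: (7,3)Q 3/3 · (7,5)P 1/3
The smallest same-type fraction is 0/4 at (2,1), which reduces to 0/1. Any threshold above that leaves this particle unsatisfied.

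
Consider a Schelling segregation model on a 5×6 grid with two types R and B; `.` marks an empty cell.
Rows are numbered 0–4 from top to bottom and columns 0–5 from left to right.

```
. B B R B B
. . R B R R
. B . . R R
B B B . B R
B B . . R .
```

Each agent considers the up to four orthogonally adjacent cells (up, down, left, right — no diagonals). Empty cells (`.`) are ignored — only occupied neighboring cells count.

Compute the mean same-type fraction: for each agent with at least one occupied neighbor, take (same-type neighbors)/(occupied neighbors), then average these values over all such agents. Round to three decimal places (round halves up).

0.575

(0,1)B 1/1
(0,2)B 1/3
(0,3)R 0/3
(0,4)B 1/3
(0,5)B 1/2
(1,2)R 0/2
(1,3)B 0/3
(1,4)R 2/4
(1,5)R 2/3
(2,1)B 1/1
(2,4)R 2/3
(2,5)R 3/3
(3,0)B 2/2
(3,1)B 4/4
(3,2)B 1/1
(3,4)B 0/3
(3,5)R 1/2
(4,0)B 2/2
(4,1)B 2/2
(4,4)R 0/1
Sum over 20 agents: 1/1 + 1/3 + 0/3 + 1/3 + 1/2 + 0/2 + 0/3 + 2/4 + 2/3 + 1/1 + 2/3 + 3/3 + 2/2 + 4/4 + 1/1 + 0/3 + 1/2 + 2/2 + 2/2 + 0/1 = 23/2; mean = 23/2 ÷ 20 = 23/40 = 0.575 → 0.575.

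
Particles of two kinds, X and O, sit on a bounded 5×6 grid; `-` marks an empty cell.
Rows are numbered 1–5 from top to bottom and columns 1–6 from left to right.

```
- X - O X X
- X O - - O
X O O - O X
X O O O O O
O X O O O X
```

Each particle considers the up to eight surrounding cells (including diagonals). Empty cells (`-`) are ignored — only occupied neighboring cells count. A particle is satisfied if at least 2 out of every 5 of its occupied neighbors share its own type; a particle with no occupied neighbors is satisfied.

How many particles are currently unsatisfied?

Row 1: (1,2)X 1/2 ✓ · (1,4)O 1/2 ✓ · (1,5)X 1/3 ✗ · (1,6)X 1/2 ✓
Row 2: (2,2)X 2/5 ✓ · (2,3)O 3/5 ✓ · (2,6)O 1/4 ✗
Row 3: (3,1)X 2/4 ✓ · (3,2)O 4/7 ✓ · (3,3)O 5/6 ✓ · (3,5)O 4/5 ✓ · (3,6)X 0/4 ✗
Row 4: (4,1)X 2/5 ✓ · (4,2)O 5/8 ✓ · (4,3)O 6/7 ✓ · (4,4)O 7/7 ✓ · (4,5)O 5/7 ✓ · (4,6)O 3/5 ✓
Row 5: (5,1)O 1/3 ✗ · (5,2)X 1/5 ✗ · (5,3)O 4/5 ✓ · (5,4)O 5/5 ✓ · (5,5)O 4/5 ✓ · (5,6)X 0/3 ✗
Unsatisfied: (1,5), (2,6), (3,6), (5,1), (5,2), (5,6) — 6 in total.

6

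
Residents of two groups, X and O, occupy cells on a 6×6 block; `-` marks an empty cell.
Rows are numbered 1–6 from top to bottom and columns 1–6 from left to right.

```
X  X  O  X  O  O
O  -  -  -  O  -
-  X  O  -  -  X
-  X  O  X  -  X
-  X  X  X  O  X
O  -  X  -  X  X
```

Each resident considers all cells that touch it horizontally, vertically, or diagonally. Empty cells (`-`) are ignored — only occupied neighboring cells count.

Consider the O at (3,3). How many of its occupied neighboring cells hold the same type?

1

Occupied neighbors of (3,3): (3,2)=X, (4,2)=X, (4,3)=O, (4,4)=X.
Same type (O): 1 of 4.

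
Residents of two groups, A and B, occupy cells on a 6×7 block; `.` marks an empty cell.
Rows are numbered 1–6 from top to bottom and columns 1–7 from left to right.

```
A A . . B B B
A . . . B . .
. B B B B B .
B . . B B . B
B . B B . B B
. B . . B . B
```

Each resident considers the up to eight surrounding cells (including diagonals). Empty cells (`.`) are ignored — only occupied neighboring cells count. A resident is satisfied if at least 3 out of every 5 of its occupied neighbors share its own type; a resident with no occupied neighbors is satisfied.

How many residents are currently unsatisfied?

(1,1)A 2/2 ok
(1,2)A 2/2 ok
(1,5)B 2/2 ok
(1,6)B 3/3 ok
(1,7)B 1/1 ok
(2,1)A 2/3 ok
(2,5)B 5/5 ok
(3,2)B 2/3 ok
(3,3)B 3/3 ok
(3,4)B 5/5 ok
(3,5)B 5/5 ok
(3,6)B 4/4 ok
(4,1)B 2/2 ok
(4,4)B 6/6 ok
(4,5)B 6/6 ok
(4,7)B 3/3 ok
(5,1)B 2/2 ok
(5,3)B 3/3 ok
(5,4)B 4/4 ok
(5,6)B 5/5 ok
(5,7)B 3/3 ok
(6,2)B 2/2 ok
(6,5)B 2/2 ok
(6,7)B 2/2 ok
Every one meets the threshold.

0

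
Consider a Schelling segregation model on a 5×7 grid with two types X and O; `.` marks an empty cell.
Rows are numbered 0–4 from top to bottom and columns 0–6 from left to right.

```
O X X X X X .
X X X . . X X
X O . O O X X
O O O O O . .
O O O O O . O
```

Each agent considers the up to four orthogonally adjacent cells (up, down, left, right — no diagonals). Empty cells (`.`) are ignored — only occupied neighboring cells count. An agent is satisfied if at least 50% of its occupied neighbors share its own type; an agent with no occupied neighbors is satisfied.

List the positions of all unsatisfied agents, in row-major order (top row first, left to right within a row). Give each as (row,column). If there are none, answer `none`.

(0,0), (2,0), (2,1)

Row 0: (0,0)O 0/2 ✗ · (0,1)X 2/3 ✓ · (0,2)X 3/3 ✓ · (0,3)X 2/2 ✓ · (0,4)X 2/2 ✓ · (0,5)X 2/2 ✓
Row 1: (1,0)X 2/3 ✓ · (1,1)X 3/4 ✓ · (1,2)X 2/2 ✓ · (1,5)X 3/3 ✓ · (1,6)X 2/2 ✓
Row 2: (2,0)X 1/3 ✗ · (2,1)O 1/3 ✗ · (2,3)O 2/2 ✓ · (2,4)O 2/3 ✓ · (2,5)X 2/3 ✓ · (2,6)X 2/2 ✓
Row 3: (3,0)O 2/3 ✓ · (3,1)O 4/4 ✓ · (3,2)O 3/3 ✓ · (3,3)O 4/4 ✓ · (3,4)O 3/3 ✓
Row 4: (4,0)O 2/2 ✓ · (4,1)O 3/3 ✓ · (4,2)O 3/3 ✓ · (4,3)O 3/3 ✓ · (4,4)O 2/2 ✓ · (4,6)O 0/0 ✓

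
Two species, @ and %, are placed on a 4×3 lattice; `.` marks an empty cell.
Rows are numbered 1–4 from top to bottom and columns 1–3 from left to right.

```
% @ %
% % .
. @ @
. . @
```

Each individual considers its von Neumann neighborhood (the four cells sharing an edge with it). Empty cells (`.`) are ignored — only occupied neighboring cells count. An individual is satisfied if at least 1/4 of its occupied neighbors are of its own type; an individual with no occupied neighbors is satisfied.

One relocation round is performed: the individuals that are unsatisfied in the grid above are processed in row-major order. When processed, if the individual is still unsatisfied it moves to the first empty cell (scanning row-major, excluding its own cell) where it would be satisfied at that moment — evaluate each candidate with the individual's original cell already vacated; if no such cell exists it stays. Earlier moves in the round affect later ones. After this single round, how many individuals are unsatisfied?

0

Initially unsatisfied (in order): (1,2), (1,3).
  (1,2) → (2,3).
  (1,3) → (1,2).
Resulting grid:
% % .
% % @
. @ @
. . @
All satisfied now.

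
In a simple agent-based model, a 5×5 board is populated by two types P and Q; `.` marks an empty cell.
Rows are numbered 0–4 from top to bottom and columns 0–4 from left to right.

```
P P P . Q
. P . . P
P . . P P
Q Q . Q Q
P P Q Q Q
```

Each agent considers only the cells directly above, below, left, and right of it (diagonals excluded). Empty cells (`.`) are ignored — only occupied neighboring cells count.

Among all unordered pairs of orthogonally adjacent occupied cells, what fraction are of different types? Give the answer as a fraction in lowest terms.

7/19

Scan each occupied cell's neighbors to the right and below so each pair is counted once.
Row 0: P(0,0)–P(0,1)= P(0,1)–P(0,2)= P(0,1)–P(1,1)= Q(0,4)–P(1,4)≠  → 1/4 unlike.
Row 1: P(1,4)–P(2,4)=  → 0/1 unlike.
Row 2: P(2,0)–Q(3,0)≠ P(2,3)–P(2,4)= P(2,3)–Q(3,3)≠ P(2,4)–Q(3,4)≠  → 3/4 unlike.
Row 3: Q(3,0)–Q(3,1)= Q(3,0)–P(4,0)≠ Q(3,1)–P(4,1)≠ Q(3,3)–Q(3,4)= Q(3,3)–Q(4,3)= Q(3,4)–Q(4,4)=  → 2/6 unlike.
Row 4: P(4,0)–P(4,1)= P(4,1)–Q(4,2)≠ Q(4,2)–Q(4,3)= Q(4,3)–Q(4,4)=  → 1/4 unlike.
Total adjacent occupied pairs: 19; unlike-type pairs: 7.
7/19 is already in lowest terms.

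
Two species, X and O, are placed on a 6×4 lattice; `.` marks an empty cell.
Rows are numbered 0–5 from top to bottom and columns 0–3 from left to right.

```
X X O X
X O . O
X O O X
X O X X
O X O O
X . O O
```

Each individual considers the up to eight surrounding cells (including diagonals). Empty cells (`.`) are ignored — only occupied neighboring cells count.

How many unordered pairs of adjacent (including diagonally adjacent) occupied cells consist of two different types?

28

Scan each occupied cell's neighbors to the right and below (and the two forward diagonals) so each pair is counted once.
From row 0: 5 unlike of 10 pairs (running 5/10).
From row 1: 4 unlike of 8 pairs (running 9/18).
From row 2: 7 unlike of 13 pairs (running 16/31).
From row 3: 8 unlike of 13 pairs (running 24/44).
From row 4: 4 unlike of 10 pairs (running 28/54).
From row 5: 0 unlike of 1 pairs (running 28/55).
Total adjacent occupied pairs: 55; unlike-type pairs: 28.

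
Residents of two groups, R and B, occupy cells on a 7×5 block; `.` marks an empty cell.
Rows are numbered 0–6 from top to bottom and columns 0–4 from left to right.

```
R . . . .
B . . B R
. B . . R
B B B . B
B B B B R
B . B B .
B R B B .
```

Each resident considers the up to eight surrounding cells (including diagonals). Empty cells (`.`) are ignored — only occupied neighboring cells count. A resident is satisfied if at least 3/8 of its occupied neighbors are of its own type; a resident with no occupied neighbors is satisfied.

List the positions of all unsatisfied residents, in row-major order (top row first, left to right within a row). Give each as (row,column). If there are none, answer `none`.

(0,0), (1,3), (2,4), (3,4), (4,4), (6,1)

Row 0: (0,0)R 0/1 unhappy
Row 1: (1,0)B 1/2 ok · (1,3)B 0/2 unhappy · (1,4)R 1/2 ok
Row 2: (2,1)B 4/4 ok · (2,4)R 1/3 unhappy
Row 3: (3,0)B 4/4 ok · (3,1)B 6/6 ok · (3,2)B 5/5 ok · (3,4)B 1/3 unhappy
Row 4: (4,0)B 4/4 ok · (4,1)B 7/7 ok · (4,2)B 6/6 ok · (4,3)B 5/6 ok · (4,4)R 0/3 unhappy
Row 5: (5,0)B 3/4 ok · (5,2)B 6/7 ok · (5,3)B 5/6 ok
Row 6: (6,0)B 1/2 ok · (6,1)R 0/4 unhappy · (6,2)B 3/4 ok · (6,3)B 3/3 ok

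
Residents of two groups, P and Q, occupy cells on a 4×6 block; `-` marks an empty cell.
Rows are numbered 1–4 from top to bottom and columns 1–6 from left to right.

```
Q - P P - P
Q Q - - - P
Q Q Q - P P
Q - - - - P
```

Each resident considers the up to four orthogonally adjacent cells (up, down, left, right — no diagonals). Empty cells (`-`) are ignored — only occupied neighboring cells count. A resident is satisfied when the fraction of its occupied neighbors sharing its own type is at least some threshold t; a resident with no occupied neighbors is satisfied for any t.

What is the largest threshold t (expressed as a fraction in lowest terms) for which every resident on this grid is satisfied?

Row 1: (1,1)Q 1/1 · (1,3)P 1/1 · (1,4)P 1/1 · (1,6)P 1/1
Row 2: (2,1)Q 3/3 · (2,2)Q 2/2 · (2,6)P 2/2
Row 3: (3,1)Q 3/3 · (3,2)Q 3/3 · (3,3)Q 1/1 · (3,5)P 1/1 · (3,6)P 3/3
Row 4: (4,1)Q 1/1 · (4,6)P 1/1
The smallest same-type fraction is 1/1 at (1,1), which reduces to 1/1. Any threshold above that leaves this resident unsatisfied.

1/1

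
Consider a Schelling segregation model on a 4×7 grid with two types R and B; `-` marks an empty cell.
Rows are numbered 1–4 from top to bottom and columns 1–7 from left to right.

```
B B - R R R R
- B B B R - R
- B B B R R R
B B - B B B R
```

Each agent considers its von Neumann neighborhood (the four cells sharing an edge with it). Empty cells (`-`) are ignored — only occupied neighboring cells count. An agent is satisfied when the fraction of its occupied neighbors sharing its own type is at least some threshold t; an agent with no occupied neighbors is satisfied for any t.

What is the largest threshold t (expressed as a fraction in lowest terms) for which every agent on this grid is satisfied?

Row 1: (1,1)B 1/1 · (1,2)B 2/2 · (1,4)R 1/2 · (1,5)R 3/3 · (1,6)R 2/2 · (1,7)R 2/2
Row 2: (2,2)B 3/3 · (2,3)B 3/3 · (2,4)B 2/4 · (2,5)R 2/3 · (2,7)R 2/2
Row 3: (3,2)B 3/3 · (3,3)B 3/3 · (3,4)B 3/4 · (3,5)R 2/4 · (3,6)R 2/3 · (3,7)R 3/3
Row 4: (4,1)B 1/1 · (4,2)B 2/2 · (4,4)B 2/2 · (4,5)B 2/3 · (4,6)B 1/3 · (4,7)R 1/2
The smallest same-type fraction is 1/3 at (4,6), which reduces to 1/3. Any threshold above that leaves this agent unsatisfied.

1/3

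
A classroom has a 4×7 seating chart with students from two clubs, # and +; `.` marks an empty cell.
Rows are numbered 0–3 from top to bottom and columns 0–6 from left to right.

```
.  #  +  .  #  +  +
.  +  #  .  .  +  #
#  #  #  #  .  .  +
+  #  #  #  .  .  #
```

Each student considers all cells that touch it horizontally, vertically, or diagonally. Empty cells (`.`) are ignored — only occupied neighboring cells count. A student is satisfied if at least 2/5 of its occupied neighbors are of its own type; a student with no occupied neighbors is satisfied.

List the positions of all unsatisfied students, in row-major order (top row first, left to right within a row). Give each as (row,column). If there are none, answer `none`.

(0,1), (0,2), (0,4), (1,1), (1,6), (2,6), (3,0), (3,6)

(0,1)# 1/3 not
(0,2)+ 1/3 not
(0,4)# 0/2 not
(0,5)+ 2/4 satisfied
(0,6)+ 2/3 satisfied
(1,1)+ 1/6 not
(1,2)# 4/6 satisfied
(1,5)+ 3/5 satisfied
(1,6)# 0/4 not
(2,0)# 2/4 satisfied
(2,1)# 5/7 satisfied
(2,2)# 6/7 satisfied
(2,3)# 4/4 satisfied
(2,6)+ 1/3 not
(3,0)+ 0/3 not
(3,1)# 4/5 satisfied
(3,2)# 5/5 satisfied
(3,3)# 3/3 satisfied
(3,6)# 0/1 not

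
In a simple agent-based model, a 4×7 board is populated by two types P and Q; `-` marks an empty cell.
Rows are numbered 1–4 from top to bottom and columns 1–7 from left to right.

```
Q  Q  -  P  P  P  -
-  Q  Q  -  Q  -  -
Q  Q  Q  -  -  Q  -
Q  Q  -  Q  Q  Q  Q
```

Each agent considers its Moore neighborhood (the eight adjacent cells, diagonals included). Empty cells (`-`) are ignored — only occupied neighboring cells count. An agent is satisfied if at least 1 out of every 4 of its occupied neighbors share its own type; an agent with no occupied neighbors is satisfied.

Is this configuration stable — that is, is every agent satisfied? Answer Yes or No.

Yes

(1,1)Q 2/2 satisfied
(1,2)Q 3/3 satisfied
(1,4)P 1/3 satisfied
(1,5)P 2/3 satisfied
(1,6)P 1/2 satisfied
(2,2)Q 6/6 satisfied
(2,3)Q 4/5 satisfied
(2,5)Q 1/4 satisfied
(3,1)Q 4/4 satisfied
(3,2)Q 6/6 satisfied
(3,3)Q 5/5 satisfied
(3,6)Q 4/4 satisfied
(4,1)Q 3/3 satisfied
(4,2)Q 4/4 satisfied
(4,4)Q 2/2 satisfied
(4,5)Q 3/3 satisfied
(4,6)Q 3/3 satisfied
(4,7)Q 2/2 satisfied
All meet the threshold, so the configuration is stable.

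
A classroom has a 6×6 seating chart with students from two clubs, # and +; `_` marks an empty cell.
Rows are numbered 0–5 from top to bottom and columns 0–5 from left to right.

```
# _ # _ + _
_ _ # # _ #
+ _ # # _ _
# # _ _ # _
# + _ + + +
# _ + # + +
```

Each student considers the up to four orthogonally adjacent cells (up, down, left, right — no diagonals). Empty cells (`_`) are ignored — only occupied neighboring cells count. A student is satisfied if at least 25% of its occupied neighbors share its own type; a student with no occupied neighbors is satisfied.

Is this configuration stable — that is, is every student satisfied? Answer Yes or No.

No

Row 0: (0,0)# 0/0 ✓ · (0,2)# 1/1 ✓ · (0,4)+ 0/0 ✓
Row 1: (1,2)# 3/3 ✓ · (1,3)# 2/2 ✓ · (1,5)# 0/0 ✓
Row 2: (2,0)+ 0/1 ✗ · (2,2)# 2/2 ✓ · (2,3)# 2/2 ✓
Row 3: (3,0)# 2/3 ✓ · (3,1)# 1/2 ✓ · (3,4)# 0/1 ✗
Row 4: (4,0)# 2/3 ✓ · (4,1)+ 0/2 ✗ · (4,3)+ 1/2 ✓ · (4,4)+ 3/4 ✓ · (4,5)+ 2/2 ✓
Row 5: (5,0)# 1/1 ✓ · (5,2)+ 0/1 ✗ · (5,3)# 0/3 ✗ · (5,4)+ 2/3 ✓ · (5,5)+ 2/2 ✓
For instance (2,0) has only 0/1 same-type neighbors, below 1/4.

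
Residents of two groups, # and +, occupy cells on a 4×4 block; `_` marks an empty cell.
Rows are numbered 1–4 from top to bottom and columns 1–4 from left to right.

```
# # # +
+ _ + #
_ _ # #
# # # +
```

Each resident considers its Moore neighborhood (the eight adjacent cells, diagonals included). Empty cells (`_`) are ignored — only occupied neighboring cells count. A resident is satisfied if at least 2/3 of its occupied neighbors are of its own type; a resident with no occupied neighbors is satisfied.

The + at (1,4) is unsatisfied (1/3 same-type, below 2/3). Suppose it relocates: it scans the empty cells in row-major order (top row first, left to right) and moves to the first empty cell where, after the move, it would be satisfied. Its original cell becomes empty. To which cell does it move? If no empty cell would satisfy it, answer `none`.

none

Vacating (1,4). Empty cells in order:
  (2,2): 2/6 same-type → still unsatisfied.
  (3,1): 1/3 same-type → still unsatisfied.
  (3,2): 2/6 same-type → still unsatisfied.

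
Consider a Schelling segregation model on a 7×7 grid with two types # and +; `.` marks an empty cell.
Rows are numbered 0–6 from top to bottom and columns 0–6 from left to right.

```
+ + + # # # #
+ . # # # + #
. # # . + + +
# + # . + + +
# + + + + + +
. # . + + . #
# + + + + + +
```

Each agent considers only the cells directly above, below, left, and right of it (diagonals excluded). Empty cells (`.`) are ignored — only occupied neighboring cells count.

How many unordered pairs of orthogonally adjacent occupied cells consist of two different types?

17

Scan each occupied cell's neighbors to the right and below so each pair is counted once.
From row 0: 3 unlike of 12 pairs (running 3/12).
From row 1: 4 unlike of 8 pairs (running 7/20).
From row 2: 1 unlike of 8 pairs (running 8/28).
From row 3: 3 unlike of 10 pairs (running 11/38).
From row 4: 3 unlike of 10 pairs (running 14/48).
From row 5: 2 unlike of 5 pairs (running 16/53).
From row 6: 1 unlike of 6 pairs (running 17/59).
Total adjacent occupied pairs: 59; unlike-type pairs: 17.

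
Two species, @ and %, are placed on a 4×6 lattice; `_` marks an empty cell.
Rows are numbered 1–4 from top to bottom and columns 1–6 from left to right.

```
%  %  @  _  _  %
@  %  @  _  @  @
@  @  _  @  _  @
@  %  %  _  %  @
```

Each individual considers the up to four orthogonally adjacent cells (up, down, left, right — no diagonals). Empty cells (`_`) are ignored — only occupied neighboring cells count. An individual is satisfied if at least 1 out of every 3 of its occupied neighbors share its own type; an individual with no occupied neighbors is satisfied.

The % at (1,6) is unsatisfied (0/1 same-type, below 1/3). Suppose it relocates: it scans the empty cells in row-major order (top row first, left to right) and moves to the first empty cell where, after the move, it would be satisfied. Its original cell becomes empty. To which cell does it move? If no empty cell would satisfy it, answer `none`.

(4,4)

Vacating (1,6). Empty cells in order:
  (1,4): 0/1 same-type → still unsatisfied.
  (1,5): 0/1 same-type → still unsatisfied.
  (2,4): 0/3 same-type → still unsatisfied.
  (3,3): 1/4 same-type → still unsatisfied.
  (3,5): 1/4 same-type → still unsatisfied.
  (4,4): 2/3 same-type → satisfied — stop here.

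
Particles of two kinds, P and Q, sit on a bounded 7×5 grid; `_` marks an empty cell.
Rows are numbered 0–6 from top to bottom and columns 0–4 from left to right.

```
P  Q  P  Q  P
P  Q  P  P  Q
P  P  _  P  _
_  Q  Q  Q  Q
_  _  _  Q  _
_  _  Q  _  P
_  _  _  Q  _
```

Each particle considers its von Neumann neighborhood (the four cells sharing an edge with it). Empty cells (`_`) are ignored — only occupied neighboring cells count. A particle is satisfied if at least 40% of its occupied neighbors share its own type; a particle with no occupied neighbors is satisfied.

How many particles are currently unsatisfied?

Row 0: (0,0)P 1/2 ✓ · (0,1)Q 1/3 ✗ · (0,2)P 1/3 ✗ · (0,3)Q 0/3 ✗ · (0,4)P 0/2 ✗
Row 1: (1,0)P 2/3 ✓ · (1,1)Q 1/4 ✗ · (1,2)P 2/3 ✓ · (1,3)P 2/4 ✓ · (1,4)Q 0/2 ✗
Row 2: (2,0)P 2/2 ✓ · (2,1)P 1/3 ✗ · (2,3)P 1/2 ✓
Row 3: (3,1)Q 1/2 ✓ · (3,2)Q 2/2 ✓ · (3,3)Q 3/4 ✓ · (3,4)Q 1/1 ✓
Row 4: (4,3)Q 1/1 ✓
Row 5: (5,2)Q 0/0 ✓ · (5,4)P 0/0 ✓
Row 6: (6,3)Q 0/0 ✓
Unsatisfied: (0,1), (0,2), (0,3), (0,4), (1,1), (1,4), (2,1) — 7 in total.

7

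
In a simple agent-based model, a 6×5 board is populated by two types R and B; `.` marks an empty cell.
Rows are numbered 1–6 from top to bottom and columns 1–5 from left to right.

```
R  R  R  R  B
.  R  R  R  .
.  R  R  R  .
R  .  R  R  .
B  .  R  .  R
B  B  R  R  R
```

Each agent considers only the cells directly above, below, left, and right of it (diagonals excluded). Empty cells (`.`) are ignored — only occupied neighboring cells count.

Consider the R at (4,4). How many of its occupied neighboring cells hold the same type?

2

Occupied neighbors of (4,4): (3,4)=R, (4,3)=R.
Same type (R): 2 of 2.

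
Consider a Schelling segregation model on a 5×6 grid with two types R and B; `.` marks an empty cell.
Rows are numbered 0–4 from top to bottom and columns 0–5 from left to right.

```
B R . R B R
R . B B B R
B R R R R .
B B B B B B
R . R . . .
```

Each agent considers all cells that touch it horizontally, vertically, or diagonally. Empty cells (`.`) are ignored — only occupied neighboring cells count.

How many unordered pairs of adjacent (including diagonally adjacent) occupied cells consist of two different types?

38

Scan each occupied cell's neighbors to the right and below (and the two forward diagonals) so each pair is counted once.
Row 0: B(0,0)–R(0,1)≠ B(0,0)–R(1,0)≠ R(0,1)–B(1,2)≠ R(0,1)–R(1,0)= R(0,3)–B(0,4)≠ R(0,3)–B(1,3)≠ R(0,3)–B(1,4)≠ R(0,3)–B(1,2)≠ B(0,4)–R(0,5)≠ B(0,4)–B(1,4)= B(0,4)–R(1,5)≠ B(0,4)–B(1,3)= R(0,5)–R(1,5)= R(0,5)–B(1,4)≠  → 10/14 unlike.
Row 1: R(1,0)–B(2,0)≠ R(1,0)–R(2,1)= B(1,2)–B(1,3)= B(1,2)–R(2,2)≠ B(1,2)–R(2,3)≠ B(1,2)–R(2,1)≠ B(1,3)–B(1,4)= B(1,3)–R(2,3)≠ B(1,3)–R(2,4)≠ B(1,3)–R(2,2)≠ B(1,4)–R(1,5)≠ B(1,4)–R(2,4)≠ B(1,4)–R(2,3)≠ R(1,5)–R(2,4)=  → 10/14 unlike.
Row 2: B(2,0)–R(2,1)≠ B(2,0)–B(3,0)= B(2,0)–B(3,1)= R(2,1)–R(2,2)= R(2,1)–B(3,1)≠ R(2,1)–B(3,2)≠ R(2,1)–B(3,0)≠ R(2,2)–R(2,3)= R(2,2)–B(3,2)≠ R(2,2)–B(3,3)≠ R(2,2)–B(3,1)≠ R(2,3)–R(2,4)= R(2,3)–B(3,3)≠ R(2,3)–B(3,4)≠ R(2,3)–B(3,2)≠ R(2,4)–B(3,4)≠ R(2,4)–B(3,5)≠ R(2,4)–B(3,3)≠  → 13/18 unlike.
Row 3: B(3,0)–B(3,1)= B(3,0)–R(4,0)≠ B(3,1)–B(3,2)= B(3,1)–R(4,2)≠ B(3,1)–R(4,0)≠ B(3,2)–B(3,3)= B(3,2)–R(4,2)≠ B(3,3)–B(3,4)= B(3,3)–R(4,2)≠ B(3,4)–B(3,5)=  → 5/10 unlike.
Total adjacent occupied pairs: 56; unlike-type pairs: 38.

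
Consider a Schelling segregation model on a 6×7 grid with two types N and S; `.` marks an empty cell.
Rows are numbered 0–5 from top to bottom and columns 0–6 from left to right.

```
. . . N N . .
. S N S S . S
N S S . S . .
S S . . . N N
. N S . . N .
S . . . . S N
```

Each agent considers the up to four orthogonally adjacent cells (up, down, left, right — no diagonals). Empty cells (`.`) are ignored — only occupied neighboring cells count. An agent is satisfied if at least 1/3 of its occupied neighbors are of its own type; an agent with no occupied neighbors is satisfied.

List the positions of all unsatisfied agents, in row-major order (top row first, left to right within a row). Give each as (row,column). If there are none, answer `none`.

(0,3)N 1/2 ✓
(0,4)N 1/2 ✓
(1,1)S 1/2 ✓
(1,2)N 0/3 ✗
(1,3)S 1/3 ✓
(1,4)S 2/3 ✓
(1,6)S 0/0 ✓
(2,0)N 0/2 ✗
(2,1)S 3/4 ✓
(2,2)S 1/2 ✓
(2,4)S 1/1 ✓
(3,0)S 1/2 ✓
(3,1)S 2/3 ✓
(3,5)N 2/2 ✓
(3,6)N 1/1 ✓
(4,1)N 0/2 ✗
(4,2)S 0/1 ✗
(4,5)N 1/2 ✓
(5,0)S 0/0 ✓
(5,5)S 0/2 ✗
(5,6)N 0/1 ✗

(1,2), (2,0), (4,1), (4,2), (5,5), (5,6)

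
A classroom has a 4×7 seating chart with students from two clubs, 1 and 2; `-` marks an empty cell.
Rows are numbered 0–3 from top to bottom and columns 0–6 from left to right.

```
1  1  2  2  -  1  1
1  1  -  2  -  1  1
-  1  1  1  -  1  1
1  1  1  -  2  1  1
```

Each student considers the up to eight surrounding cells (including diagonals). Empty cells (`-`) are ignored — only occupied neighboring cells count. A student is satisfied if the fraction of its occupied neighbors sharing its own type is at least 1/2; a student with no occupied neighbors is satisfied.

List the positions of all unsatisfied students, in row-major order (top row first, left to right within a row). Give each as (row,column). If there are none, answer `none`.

(3,4)

Row 0: (0,0)1 3/3 ✓ · (0,1)1 3/4 ✓ · (0,2)2 2/4 ✓ · (0,3)2 2/2 ✓ · (0,5)1 3/3 ✓ · (0,6)1 3/3 ✓
Row 1: (1,0)1 4/4 ✓ · (1,1)1 5/6 ✓ · (1,3)2 2/4 ✓ · (1,5)1 5/5 ✓ · (1,6)1 5/5 ✓
Row 2: (2,1)1 6/6 ✓ · (2,2)1 5/6 ✓ · (2,3)1 2/4 ✓ · (2,5)1 5/6 ✓ · (2,6)1 5/5 ✓
Row 3: (3,0)1 2/2 ✓ · (3,1)1 4/4 ✓ · (3,2)1 4/4 ✓ · (3,4)2 0/3 ✗ · (3,5)1 3/4 ✓ · (3,6)1 3/3 ✓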